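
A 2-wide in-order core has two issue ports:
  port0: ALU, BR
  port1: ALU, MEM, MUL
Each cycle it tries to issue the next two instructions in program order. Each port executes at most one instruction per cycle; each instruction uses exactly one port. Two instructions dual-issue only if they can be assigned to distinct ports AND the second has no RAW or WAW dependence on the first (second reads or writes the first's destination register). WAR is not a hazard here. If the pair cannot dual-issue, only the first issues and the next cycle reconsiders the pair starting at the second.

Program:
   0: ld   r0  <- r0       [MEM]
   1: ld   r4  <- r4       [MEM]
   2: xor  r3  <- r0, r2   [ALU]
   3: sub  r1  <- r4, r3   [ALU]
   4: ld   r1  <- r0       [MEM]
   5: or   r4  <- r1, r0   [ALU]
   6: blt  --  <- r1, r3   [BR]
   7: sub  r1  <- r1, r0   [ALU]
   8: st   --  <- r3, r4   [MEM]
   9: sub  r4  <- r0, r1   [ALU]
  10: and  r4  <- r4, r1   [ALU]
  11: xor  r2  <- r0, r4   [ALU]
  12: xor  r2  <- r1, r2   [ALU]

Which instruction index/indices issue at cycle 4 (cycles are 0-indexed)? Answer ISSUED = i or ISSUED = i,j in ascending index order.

c0: i0 ld  no-port MEM/MEM
c1: i1/i2 ld+xor  2-wide
c2: i3 sub  WAW r1
c3: i4 ld  RAW r1
c4: i5/i6 or+blt  2-wide
c5: i7/i8 sub+st  2-wide
c6: i9 sub  RAW+WAW r4
c7: i10 and  RAW r4
c8: i11 xor  RAW+WAW r2
c9: i12 xor  tail

ISSUED = 5,6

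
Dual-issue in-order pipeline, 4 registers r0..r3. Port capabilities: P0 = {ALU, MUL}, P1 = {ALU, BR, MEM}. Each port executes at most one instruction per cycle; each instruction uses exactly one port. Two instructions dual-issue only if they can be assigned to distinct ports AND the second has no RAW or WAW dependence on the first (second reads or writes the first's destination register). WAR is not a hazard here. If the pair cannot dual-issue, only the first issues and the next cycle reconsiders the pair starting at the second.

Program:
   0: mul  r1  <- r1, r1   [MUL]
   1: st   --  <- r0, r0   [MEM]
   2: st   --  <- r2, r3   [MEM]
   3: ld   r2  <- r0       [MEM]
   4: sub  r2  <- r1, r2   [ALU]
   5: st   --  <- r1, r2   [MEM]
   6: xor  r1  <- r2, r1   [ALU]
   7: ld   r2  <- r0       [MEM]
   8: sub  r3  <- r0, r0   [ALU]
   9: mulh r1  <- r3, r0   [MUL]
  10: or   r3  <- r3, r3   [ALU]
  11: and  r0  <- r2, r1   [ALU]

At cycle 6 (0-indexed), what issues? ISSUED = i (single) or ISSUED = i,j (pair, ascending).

ISSUED = 9,10

  cy0 -> i0&i1 (mul/st) 2-wide
  cy1 -> i2 (st) no-port MEM/MEM
  cy2 -> i3 (ld) RAW+WAW r2
  cy3 -> i4 (sub) RAW r2
  cy4 -> i5&i6 (st/xor) 2-wide
  cy5 -> i7&i8 (ld/sub) 2-wide
  cy6 -> i9&i10 (mulh/or) 2-wide
  cy7 -> i11 (and) tail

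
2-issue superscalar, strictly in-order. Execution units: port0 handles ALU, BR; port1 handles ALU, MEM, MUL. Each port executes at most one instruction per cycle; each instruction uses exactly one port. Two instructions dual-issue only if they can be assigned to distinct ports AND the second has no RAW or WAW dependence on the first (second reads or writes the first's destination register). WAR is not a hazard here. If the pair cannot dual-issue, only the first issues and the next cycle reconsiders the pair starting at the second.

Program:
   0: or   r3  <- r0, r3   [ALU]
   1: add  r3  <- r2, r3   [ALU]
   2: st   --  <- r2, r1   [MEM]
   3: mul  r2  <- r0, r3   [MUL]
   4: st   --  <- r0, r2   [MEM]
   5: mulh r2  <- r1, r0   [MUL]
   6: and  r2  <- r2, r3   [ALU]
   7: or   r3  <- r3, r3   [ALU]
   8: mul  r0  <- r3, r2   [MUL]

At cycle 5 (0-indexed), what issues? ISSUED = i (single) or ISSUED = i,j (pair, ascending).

ISSUED = 6,7

c0: i0 or.ALU  RAW+WAW r3
c1: i1,i2 add.ALU+st.MEM  dual
c2: i3 mul.MUL  no-port MUL/MEM
c3: i4 st.MEM  no-port MEM/MUL
c4: i5 mulh.MUL  RAW+WAW r2
c5: i6,i7 and.ALU+or.ALU  dual
c6: i8 mul.MUL  tail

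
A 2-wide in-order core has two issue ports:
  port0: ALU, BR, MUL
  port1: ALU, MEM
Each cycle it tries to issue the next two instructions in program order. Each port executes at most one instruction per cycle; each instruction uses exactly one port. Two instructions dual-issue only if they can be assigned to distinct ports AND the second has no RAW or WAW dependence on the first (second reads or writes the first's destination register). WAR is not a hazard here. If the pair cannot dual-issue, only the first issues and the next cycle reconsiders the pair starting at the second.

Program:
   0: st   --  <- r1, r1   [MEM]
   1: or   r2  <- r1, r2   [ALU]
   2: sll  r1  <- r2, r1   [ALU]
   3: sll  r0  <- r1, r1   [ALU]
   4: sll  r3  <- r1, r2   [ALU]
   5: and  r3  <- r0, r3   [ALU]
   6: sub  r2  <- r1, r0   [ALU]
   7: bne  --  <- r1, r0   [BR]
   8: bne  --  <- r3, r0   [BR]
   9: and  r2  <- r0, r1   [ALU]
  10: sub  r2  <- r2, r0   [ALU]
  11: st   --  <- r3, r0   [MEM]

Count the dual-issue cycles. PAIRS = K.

PAIRS = 5

t=0 i0&i1:st.MEM;or.ALU ; pair
t=1 i2:sll.ALU ; RAW r1
t=2 i3&i4:sll.ALU;sll.ALU ; pair
t=3 i5&i6:and.ALU;sub.ALU ; pair
t=4 i7:bne.BR ; no-port BR/BR
t=5 i8&i9:bne.BR;and.ALU ; pair
t=6 i10&i11:sub.ALU;st.MEM ; pair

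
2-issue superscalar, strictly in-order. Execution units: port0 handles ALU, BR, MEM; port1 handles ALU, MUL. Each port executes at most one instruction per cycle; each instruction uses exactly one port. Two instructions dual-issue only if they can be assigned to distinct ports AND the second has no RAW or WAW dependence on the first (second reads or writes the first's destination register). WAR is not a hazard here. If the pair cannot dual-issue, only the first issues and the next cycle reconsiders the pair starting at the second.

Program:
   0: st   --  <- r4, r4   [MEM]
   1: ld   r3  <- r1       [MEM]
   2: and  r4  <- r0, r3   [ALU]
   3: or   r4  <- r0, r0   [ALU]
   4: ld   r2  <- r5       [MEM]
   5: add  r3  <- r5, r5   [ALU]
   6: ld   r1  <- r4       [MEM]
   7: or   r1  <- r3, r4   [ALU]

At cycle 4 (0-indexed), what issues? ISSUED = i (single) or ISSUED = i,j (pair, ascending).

ISSUED = 5,6

[0] i0  st  -- no-port MEM/MEM
[1] i1  ld  -- RAW r3
[2] i2  and  -- WAW r4
[3] i3&i4  or ld  -- 2-wide
[4] i5&i6  add ld  -- 2-wide
[5] i7  or  -- tail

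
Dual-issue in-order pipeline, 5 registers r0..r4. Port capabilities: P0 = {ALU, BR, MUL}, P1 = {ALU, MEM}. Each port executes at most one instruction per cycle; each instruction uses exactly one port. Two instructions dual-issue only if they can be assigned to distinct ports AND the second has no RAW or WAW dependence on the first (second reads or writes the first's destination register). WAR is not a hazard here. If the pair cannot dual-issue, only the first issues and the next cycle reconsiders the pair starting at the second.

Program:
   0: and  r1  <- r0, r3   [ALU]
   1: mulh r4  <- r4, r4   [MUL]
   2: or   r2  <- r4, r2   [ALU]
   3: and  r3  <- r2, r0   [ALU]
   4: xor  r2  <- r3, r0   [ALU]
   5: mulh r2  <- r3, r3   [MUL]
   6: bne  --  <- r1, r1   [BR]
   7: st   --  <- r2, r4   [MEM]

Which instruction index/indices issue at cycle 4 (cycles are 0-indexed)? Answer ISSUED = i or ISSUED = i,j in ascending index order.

ISSUED = 5

c0: i0/i1 and mulh  2-wide
c1: i2 or  RAW r2
c2: i3 and  RAW r3
c3: i4 xor  WAW r2
c4: i5 mulh  no-port MUL/BR
c5: i6/i7 bne st  2-wide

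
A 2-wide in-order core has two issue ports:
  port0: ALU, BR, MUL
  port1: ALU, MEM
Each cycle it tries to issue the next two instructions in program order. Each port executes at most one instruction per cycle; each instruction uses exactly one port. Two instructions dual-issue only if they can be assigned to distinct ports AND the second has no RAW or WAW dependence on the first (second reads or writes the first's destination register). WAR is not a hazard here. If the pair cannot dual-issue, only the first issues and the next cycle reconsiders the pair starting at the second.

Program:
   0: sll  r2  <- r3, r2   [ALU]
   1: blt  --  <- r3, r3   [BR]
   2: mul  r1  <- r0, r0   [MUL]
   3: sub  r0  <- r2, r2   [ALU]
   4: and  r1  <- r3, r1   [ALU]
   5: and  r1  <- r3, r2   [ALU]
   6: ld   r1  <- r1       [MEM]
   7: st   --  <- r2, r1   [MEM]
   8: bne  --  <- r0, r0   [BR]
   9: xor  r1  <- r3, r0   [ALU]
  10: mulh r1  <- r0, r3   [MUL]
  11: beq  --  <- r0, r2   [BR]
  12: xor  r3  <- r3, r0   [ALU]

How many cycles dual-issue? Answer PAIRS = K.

PAIRS = 4

[0] i0/i1  sll.ALU+blt.BR  -- dual
[1] i2/i3  mul.MUL+sub.ALU  -- dual
[2] i4  and.ALU  -- WAW r1
[3] i5  and.ALU  -- RAW+WAW r1
[4] i6  ld.MEM  -- no-port MEM/MEM
[5] i7/i8  st.MEM+bne.BR  -- dual
[6] i9  xor.ALU  -- WAW r1
[7] i10  mulh.MUL  -- no-port MUL/BR
[8] i11/i12  beq.BR+xor.ALU  -- dual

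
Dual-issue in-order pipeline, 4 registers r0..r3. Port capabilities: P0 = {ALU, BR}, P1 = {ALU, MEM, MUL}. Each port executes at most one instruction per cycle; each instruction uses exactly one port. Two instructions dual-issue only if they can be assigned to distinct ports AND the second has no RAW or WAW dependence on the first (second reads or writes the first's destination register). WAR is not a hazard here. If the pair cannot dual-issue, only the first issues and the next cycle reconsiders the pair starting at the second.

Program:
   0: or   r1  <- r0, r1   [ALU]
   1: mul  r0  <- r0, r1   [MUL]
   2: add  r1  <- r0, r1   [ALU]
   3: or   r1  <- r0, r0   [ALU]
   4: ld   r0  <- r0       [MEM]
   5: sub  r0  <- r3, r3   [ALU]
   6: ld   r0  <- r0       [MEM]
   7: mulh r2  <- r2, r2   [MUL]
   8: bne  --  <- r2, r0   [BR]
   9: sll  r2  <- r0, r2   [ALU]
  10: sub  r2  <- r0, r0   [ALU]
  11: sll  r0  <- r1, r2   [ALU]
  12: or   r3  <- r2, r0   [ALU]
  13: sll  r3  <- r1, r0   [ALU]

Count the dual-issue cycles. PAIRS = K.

[0] i0  or.ALU  -- RAW r1
[1] i1  mul.MUL  -- RAW r0
[2] i2  add.ALU  -- WAW r1
[3] i3,i4  or.ALU;ld.MEM  -- dual
[4] i5  sub.ALU  -- RAW+WAW r0
[5] i6  ld.MEM  -- no-port MEM/MUL
[6] i7  mulh.MUL  -- RAW r2
[7] i8,i9  bne.BR;sll.ALU  -- dual
[8] i10  sub.ALU  -- RAW r2
[9] i11  sll.ALU  -- RAW r0
[10] i12  or.ALU  -- WAW r3
[11] i13  sll.ALU  -- tail

PAIRS = 2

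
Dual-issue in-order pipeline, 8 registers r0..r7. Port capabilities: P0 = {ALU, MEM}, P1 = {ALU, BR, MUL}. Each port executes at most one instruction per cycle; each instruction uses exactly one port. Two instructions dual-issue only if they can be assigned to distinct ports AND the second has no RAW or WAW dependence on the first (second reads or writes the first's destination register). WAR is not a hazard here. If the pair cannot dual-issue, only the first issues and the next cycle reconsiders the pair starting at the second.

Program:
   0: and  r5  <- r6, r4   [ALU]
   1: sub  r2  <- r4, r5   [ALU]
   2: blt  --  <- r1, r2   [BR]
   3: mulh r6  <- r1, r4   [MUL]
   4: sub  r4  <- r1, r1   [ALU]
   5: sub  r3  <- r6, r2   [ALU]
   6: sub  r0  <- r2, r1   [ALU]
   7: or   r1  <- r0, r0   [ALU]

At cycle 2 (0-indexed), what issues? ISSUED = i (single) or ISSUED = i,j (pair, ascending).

ISSUED = 2

0. and.ALU @i0  | RAW r5
1. sub.ALU @i1  | RAW r2
2. blt.BR @i2  | no-port BR/MUL
3. mulh.MUL sub.ALU @i3+i4  | 2-wide
4. sub.ALU sub.ALU @i5+i6  | 2-wide
5. or.ALU @i7  | tail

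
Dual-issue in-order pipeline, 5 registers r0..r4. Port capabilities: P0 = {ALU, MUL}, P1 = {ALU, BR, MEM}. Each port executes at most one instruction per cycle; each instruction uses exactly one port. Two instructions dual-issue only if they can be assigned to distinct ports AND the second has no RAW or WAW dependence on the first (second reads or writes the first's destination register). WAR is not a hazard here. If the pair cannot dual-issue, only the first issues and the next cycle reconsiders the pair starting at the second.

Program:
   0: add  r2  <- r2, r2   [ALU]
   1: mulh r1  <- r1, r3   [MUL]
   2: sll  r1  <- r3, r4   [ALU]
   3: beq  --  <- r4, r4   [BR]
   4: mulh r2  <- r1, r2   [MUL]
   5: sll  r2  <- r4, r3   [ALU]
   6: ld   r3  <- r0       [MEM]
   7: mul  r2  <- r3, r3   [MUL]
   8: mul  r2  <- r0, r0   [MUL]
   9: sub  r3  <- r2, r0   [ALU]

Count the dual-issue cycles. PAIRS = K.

#0 head=0: add.ALU/mulh.MUL i0&i1 dual
#1 head=2: sll.ALU/beq.BR i2&i3 dual
#2 head=4: mulh.MUL i4 WAW r2
#3 head=5: sll.ALU/ld.MEM i5&i6 dual
#4 head=7: mul.MUL i7 no-port MUL/MUL
#5 head=8: mul.MUL i8 RAW r2
#6 head=9: sub.ALU i9 tail

PAIRS = 3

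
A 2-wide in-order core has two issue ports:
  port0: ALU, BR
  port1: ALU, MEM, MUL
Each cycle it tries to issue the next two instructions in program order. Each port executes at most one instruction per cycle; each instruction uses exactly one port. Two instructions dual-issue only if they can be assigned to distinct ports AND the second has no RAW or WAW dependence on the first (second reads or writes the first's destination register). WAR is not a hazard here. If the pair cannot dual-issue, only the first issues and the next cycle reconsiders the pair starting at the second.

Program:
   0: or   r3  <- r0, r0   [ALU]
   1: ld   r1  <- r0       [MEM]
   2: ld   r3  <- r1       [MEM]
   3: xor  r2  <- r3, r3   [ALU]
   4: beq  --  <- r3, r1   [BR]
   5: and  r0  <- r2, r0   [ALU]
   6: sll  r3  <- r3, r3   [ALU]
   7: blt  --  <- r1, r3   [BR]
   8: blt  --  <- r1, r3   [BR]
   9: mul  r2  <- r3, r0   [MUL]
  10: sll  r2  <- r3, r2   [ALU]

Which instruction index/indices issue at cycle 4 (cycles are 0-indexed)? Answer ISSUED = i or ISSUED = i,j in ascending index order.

ISSUED = 7

#0 head=0: or.ALU+ld.MEM i0/i1 pair
#1 head=2: ld.MEM i2 RAW r3
#2 head=3: xor.ALU+beq.BR i3/i4 pair
#3 head=5: and.ALU+sll.ALU i5/i6 pair
#4 head=7: blt.BR i7 no-port BR/BR
#5 head=8: blt.BR+mul.MUL i8/i9 pair
#6 head=10: sll.ALU i10 tail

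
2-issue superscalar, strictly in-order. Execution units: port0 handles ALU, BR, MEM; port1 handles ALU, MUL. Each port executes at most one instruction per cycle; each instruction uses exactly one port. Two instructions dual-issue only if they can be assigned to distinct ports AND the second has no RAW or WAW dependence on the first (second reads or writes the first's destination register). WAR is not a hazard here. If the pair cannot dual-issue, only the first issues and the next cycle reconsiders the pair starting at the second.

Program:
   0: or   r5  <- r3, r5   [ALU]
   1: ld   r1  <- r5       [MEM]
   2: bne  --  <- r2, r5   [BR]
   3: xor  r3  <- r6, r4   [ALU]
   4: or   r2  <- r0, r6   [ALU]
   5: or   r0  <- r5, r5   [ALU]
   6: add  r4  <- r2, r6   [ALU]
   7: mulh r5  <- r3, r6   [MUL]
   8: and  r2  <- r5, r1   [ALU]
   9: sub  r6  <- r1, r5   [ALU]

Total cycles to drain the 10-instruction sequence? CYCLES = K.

c0: i0 or.ALU  RAW r5
c1: i1 ld.MEM  no-port MEM/BR
c2: i2&i3 bne.BR+xor.ALU  dual
c3: i4&i5 or.ALU+or.ALU  dual
c4: i6&i7 add.ALU+mulh.MUL  dual
c5: i8&i9 and.ALU+sub.ALU  dual

CYCLES = 6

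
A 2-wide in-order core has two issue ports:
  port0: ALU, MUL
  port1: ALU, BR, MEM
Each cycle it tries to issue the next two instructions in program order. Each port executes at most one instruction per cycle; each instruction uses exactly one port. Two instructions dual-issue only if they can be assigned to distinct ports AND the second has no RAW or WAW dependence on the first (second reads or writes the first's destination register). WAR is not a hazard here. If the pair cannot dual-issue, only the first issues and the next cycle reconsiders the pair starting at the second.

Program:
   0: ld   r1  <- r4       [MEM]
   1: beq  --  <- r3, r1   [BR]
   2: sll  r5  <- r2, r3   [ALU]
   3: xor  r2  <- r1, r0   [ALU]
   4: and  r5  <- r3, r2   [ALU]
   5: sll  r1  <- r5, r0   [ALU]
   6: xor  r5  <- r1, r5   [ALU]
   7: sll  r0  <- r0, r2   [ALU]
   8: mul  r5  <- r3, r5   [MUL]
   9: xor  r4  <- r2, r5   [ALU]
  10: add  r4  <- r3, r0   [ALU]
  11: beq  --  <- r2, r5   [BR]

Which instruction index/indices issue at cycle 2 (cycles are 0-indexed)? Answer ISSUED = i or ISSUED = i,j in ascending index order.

  cy0 -> i0 (ld.MEM) no-port MEM/BR
  cy1 -> i1,i2 (beq.BR/sll.ALU) dual
  cy2 -> i3 (xor.ALU) RAW r2
  cy3 -> i4 (and.ALU) RAW r5
  cy4 -> i5 (sll.ALU) RAW r1
  cy5 -> i6,i7 (xor.ALU/sll.ALU) dual
  cy6 -> i8 (mul.MUL) RAW r5
  cy7 -> i9 (xor.ALU) WAW r4
  cy8 -> i10,i11 (add.ALU/beq.BR) dual

ISSUED = 3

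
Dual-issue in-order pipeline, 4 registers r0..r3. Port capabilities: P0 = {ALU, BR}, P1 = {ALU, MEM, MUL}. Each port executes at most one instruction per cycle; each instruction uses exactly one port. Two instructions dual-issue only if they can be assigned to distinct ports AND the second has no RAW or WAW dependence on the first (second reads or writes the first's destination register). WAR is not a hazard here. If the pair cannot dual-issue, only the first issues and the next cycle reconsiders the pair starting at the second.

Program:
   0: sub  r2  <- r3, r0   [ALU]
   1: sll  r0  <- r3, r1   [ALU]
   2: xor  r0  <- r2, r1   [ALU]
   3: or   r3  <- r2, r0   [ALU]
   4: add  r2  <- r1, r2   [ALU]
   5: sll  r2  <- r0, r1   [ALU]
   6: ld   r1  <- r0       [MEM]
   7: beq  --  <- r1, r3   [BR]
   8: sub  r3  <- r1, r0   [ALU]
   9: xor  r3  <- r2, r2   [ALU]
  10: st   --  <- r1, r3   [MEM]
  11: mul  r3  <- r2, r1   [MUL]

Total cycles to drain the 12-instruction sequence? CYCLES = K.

CYCLES = 8

c0: i0&i1 sub+sll  pair
c1: i2 xor  RAW r0
c2: i3&i4 or+add  pair
c3: i5&i6 sll+ld  pair
c4: i7&i8 beq+sub  pair
c5: i9 xor  RAW r3
c6: i10 st  no-port MEM/MUL
c7: i11 mul  tail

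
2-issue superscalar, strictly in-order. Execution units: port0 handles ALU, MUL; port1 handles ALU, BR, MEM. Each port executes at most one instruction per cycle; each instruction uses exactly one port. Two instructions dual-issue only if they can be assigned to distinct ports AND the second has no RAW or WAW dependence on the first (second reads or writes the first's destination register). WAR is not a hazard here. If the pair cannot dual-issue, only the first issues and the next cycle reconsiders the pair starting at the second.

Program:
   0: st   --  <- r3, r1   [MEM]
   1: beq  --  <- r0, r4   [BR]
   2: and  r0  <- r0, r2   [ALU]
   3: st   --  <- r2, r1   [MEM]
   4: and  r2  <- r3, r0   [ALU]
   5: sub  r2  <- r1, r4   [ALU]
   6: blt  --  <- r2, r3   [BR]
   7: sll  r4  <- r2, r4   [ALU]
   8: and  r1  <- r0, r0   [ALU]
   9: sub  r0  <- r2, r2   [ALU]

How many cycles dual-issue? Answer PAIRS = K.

#0 head=0: st i0 no-port MEM/BR
#1 head=1: beq+and i1/i2 pair
#2 head=3: st+and i3/i4 pair
#3 head=5: sub i5 RAW r2
#4 head=6: blt+sll i6/i7 pair
#5 head=8: and+sub i8/i9 pair

PAIRS = 4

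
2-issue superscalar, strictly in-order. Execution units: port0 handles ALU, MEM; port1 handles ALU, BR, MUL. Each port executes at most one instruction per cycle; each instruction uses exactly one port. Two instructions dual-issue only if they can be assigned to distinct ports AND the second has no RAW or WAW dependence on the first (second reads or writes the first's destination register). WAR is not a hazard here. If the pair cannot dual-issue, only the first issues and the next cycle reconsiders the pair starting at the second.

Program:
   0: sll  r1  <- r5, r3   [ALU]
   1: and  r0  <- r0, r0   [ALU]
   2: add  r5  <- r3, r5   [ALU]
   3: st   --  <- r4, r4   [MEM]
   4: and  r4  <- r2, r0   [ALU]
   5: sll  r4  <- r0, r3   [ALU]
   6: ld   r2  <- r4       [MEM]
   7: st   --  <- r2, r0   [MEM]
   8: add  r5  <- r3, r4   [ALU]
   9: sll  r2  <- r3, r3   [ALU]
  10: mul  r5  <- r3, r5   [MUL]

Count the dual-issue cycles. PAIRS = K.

  cy0 -> i0&i1 (sll and) pair
  cy1 -> i2&i3 (add st) pair
  cy2 -> i4 (and) WAW r4
  cy3 -> i5 (sll) RAW r4
  cy4 -> i6 (ld) no-port MEM/MEM
  cy5 -> i7&i8 (st add) pair
  cy6 -> i9&i10 (sll mul) pair

PAIRS = 4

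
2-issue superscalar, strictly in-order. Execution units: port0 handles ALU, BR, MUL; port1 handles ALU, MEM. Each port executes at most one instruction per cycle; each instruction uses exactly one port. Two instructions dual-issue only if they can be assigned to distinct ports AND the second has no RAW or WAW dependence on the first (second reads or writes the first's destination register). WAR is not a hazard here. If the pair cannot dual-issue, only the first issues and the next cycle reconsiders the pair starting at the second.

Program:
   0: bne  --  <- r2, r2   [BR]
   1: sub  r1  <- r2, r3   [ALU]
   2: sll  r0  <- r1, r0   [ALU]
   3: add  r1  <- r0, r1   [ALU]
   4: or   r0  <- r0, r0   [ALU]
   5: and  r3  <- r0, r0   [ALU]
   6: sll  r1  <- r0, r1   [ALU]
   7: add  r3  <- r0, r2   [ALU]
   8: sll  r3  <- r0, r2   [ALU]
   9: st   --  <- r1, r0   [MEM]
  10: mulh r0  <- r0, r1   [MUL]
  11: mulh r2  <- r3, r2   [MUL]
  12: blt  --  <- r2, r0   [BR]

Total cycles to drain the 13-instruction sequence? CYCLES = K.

#0 head=0: bne;sub i0&i1 dual
#1 head=2: sll i2 RAW r0
#2 head=3: add;or i3&i4 dual
#3 head=5: and;sll i5&i6 dual
#4 head=7: add i7 WAW r3
#5 head=8: sll;st i8&i9 dual
#6 head=10: mulh i10 no-port MUL/MUL
#7 head=11: mulh i11 no-port MUL/BR
#8 head=12: blt i12 tail

CYCLES = 9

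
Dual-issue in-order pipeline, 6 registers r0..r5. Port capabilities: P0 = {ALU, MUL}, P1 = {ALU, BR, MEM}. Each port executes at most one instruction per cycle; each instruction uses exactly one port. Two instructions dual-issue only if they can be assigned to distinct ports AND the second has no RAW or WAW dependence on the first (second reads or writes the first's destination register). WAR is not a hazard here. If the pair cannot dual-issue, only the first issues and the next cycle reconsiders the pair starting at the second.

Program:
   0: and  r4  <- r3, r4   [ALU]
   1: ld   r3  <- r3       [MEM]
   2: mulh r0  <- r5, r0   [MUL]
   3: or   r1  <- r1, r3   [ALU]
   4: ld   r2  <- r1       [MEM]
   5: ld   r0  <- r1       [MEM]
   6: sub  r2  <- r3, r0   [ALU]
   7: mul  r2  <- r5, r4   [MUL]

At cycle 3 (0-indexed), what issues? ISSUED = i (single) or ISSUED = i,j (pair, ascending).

ISSUED = 5

#0 head=0: and+ld i0/i1 2-wide
#1 head=2: mulh+or i2/i3 2-wide
#2 head=4: ld i4 no-port MEM/MEM
#3 head=5: ld i5 RAW r0
#4 head=6: sub i6 WAW r2
#5 head=7: mul i7 tail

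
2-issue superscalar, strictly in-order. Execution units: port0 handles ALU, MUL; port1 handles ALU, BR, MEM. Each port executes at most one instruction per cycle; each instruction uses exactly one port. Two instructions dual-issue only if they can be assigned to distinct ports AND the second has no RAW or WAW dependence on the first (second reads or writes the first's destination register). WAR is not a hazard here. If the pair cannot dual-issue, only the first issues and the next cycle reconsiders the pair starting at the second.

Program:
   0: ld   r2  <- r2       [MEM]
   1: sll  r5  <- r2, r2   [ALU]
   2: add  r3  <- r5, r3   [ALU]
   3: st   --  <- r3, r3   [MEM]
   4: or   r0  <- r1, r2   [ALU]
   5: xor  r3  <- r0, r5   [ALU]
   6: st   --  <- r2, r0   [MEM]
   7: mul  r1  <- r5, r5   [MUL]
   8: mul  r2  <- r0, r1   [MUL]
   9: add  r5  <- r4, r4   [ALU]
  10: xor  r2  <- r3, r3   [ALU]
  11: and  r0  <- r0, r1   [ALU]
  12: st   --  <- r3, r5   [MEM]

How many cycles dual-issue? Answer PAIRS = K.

[0] i0  ld  -- RAW r2
[1] i1  sll  -- RAW r5
[2] i2  add  -- RAW r3
[3] i3&i4  st;or  -- dual
[4] i5&i6  xor;st  -- dual
[5] i7  mul  -- no-port MUL/MUL
[6] i8&i9  mul;add  -- dual
[7] i10&i11  xor;and  -- dual
[8] i12  st  -- tail

PAIRS = 4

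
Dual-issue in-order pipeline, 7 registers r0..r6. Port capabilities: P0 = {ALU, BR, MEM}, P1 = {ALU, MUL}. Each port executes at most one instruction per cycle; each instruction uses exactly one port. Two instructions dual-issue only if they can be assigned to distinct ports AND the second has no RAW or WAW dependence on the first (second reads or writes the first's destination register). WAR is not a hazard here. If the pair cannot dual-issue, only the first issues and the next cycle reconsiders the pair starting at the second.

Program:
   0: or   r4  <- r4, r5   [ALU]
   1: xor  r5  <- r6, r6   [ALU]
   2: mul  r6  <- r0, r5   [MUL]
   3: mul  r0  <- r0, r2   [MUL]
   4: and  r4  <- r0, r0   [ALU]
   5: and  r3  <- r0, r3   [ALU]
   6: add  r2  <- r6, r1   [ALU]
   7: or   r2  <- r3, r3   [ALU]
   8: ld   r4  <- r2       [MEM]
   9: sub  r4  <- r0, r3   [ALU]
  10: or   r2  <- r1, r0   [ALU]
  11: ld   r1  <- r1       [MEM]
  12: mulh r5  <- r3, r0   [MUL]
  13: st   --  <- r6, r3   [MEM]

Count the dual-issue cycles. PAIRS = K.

[0] i0/i1  or.ALU/xor.ALU  -- dual
[1] i2  mul.MUL  -- no-port MUL/MUL
[2] i3  mul.MUL  -- RAW r0
[3] i4/i5  and.ALU/and.ALU  -- dual
[4] i6  add.ALU  -- WAW r2
[5] i7  or.ALU  -- RAW r2
[6] i8  ld.MEM  -- WAW r4
[7] i9/i10  sub.ALU/or.ALU  -- dual
[8] i11/i12  ld.MEM/mulh.MUL  -- dual
[9] i13  st.MEM  -- tail

PAIRS = 4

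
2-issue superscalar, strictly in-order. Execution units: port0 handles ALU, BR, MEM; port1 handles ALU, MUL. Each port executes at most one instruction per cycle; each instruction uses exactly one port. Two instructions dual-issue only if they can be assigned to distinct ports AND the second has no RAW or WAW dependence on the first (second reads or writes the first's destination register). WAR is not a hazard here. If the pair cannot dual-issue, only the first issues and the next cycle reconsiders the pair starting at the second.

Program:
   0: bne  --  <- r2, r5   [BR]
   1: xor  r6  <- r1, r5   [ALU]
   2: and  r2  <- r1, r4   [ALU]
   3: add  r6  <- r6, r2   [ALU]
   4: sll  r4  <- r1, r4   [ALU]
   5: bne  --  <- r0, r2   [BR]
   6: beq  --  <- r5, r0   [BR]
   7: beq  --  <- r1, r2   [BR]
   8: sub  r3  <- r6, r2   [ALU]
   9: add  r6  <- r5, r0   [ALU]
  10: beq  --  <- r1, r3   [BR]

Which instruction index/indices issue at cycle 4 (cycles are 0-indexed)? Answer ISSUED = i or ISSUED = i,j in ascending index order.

ISSUED = 6

  cy0 -> i0,i1 (bne;xor) pair
  cy1 -> i2 (and) RAW r2
  cy2 -> i3,i4 (add;sll) pair
  cy3 -> i5 (bne) no-port BR/BR
  cy4 -> i6 (beq) no-port BR/BR
  cy5 -> i7,i8 (beq;sub) pair
  cy6 -> i9,i10 (add;beq) pair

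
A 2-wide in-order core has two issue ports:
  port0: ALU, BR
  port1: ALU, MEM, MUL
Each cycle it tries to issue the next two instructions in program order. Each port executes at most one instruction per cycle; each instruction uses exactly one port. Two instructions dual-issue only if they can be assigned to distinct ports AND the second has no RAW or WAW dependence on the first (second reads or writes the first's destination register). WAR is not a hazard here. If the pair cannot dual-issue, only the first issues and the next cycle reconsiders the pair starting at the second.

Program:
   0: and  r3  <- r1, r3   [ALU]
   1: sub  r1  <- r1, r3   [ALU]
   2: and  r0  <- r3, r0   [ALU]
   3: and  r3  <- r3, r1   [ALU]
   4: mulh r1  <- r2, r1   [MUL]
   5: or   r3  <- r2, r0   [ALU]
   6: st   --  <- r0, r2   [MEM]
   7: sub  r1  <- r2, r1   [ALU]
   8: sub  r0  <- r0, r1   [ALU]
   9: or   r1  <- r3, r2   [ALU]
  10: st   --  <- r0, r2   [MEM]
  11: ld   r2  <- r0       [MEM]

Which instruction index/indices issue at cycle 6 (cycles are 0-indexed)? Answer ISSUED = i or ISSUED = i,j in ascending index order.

#0 head=0: and.ALU i0 RAW r3
#1 head=1: sub.ALU;and.ALU i1,i2 pair
#2 head=3: and.ALU;mulh.MUL i3,i4 pair
#3 head=5: or.ALU;st.MEM i5,i6 pair
#4 head=7: sub.ALU i7 RAW r1
#5 head=8: sub.ALU;or.ALU i8,i9 pair
#6 head=10: st.MEM i10 no-port MEM/MEM
#7 head=11: ld.MEM i11 tail

ISSUED = 10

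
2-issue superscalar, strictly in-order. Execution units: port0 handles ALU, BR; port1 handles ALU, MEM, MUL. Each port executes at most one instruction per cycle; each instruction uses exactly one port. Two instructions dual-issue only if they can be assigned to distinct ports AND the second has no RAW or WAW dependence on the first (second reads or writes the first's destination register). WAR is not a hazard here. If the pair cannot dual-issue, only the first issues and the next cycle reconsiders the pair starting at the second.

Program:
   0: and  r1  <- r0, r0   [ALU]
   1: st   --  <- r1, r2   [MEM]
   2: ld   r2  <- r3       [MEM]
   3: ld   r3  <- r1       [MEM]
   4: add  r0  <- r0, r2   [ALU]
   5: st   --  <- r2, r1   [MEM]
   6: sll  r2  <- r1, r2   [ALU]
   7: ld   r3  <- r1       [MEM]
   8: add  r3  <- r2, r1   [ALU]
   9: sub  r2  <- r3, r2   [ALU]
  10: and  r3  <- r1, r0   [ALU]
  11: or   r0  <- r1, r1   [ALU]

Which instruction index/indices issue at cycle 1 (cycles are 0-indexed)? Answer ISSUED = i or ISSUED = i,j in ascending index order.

ISSUED = 1

  cy0 -> i0 (and) RAW r1
  cy1 -> i1 (st) no-port MEM/MEM
  cy2 -> i2 (ld) no-port MEM/MEM
  cy3 -> i3&i4 (ld+add) 2-wide
  cy4 -> i5&i6 (st+sll) 2-wide
  cy5 -> i7 (ld) WAW r3
  cy6 -> i8 (add) RAW r3
  cy7 -> i9&i10 (sub+and) 2-wide
  cy8 -> i11 (or) tail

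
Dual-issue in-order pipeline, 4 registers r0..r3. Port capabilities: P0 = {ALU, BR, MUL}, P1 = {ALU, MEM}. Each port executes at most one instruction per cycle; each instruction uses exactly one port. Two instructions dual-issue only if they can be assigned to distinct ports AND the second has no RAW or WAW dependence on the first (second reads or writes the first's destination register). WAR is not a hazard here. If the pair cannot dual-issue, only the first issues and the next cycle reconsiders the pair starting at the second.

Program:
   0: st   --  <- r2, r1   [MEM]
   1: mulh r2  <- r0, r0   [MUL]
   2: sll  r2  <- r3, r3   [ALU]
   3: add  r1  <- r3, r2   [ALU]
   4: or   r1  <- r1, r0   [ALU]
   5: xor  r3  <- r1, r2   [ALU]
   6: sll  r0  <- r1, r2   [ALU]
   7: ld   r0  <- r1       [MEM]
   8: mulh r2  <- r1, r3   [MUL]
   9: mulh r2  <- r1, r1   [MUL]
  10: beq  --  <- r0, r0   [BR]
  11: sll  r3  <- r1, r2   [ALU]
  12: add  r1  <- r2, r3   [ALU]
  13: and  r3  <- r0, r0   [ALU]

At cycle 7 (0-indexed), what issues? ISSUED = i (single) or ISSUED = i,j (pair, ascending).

0. st.MEM/mulh.MUL @i0&i1  | dual
1. sll.ALU @i2  | RAW r2
2. add.ALU @i3  | RAW+WAW r1
3. or.ALU @i4  | RAW r1
4. xor.ALU/sll.ALU @i5&i6  | dual
5. ld.MEM/mulh.MUL @i7&i8  | dual
6. mulh.MUL @i9  | no-port MUL/BR
7. beq.BR/sll.ALU @i10&i11  | dual
8. add.ALU/and.ALU @i12&i13  | dual

ISSUED = 10,11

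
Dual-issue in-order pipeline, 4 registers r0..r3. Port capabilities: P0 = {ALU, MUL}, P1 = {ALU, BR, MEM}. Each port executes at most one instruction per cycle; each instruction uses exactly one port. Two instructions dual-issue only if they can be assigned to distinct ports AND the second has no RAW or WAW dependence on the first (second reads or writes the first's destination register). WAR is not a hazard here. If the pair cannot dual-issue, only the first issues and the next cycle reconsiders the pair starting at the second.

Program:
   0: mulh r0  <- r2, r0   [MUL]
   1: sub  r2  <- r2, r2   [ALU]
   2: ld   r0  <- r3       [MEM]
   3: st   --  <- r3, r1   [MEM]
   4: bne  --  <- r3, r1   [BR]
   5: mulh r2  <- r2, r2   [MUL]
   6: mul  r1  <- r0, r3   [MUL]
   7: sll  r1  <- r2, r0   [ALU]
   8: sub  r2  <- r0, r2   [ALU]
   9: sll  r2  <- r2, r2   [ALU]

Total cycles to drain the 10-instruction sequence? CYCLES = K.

CYCLES = 7

c0: i0&i1 mulh/sub  2-wide
c1: i2 ld  no-port MEM/MEM
c2: i3 st  no-port MEM/BR
c3: i4&i5 bne/mulh  2-wide
c4: i6 mul  WAW r1
c5: i7&i8 sll/sub  2-wide
c6: i9 sll  tail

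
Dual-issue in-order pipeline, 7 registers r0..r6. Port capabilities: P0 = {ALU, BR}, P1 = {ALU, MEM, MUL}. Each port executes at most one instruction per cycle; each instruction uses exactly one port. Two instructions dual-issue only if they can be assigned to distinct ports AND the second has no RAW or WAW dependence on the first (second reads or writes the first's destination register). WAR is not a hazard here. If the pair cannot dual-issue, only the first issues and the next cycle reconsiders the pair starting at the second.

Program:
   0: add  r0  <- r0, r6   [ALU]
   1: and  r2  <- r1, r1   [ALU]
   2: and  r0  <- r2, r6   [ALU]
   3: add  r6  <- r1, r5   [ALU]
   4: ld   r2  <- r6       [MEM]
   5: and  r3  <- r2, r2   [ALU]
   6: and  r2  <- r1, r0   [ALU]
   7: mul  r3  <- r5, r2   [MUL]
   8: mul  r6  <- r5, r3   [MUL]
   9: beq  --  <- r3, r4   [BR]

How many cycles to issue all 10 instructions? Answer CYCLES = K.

c0: i0,i1 add.ALU;and.ALU  dual
c1: i2,i3 and.ALU;add.ALU  dual
c2: i4 ld.MEM  RAW r2
c3: i5,i6 and.ALU;and.ALU  dual
c4: i7 mul.MUL  no-port MUL/MUL
c5: i8,i9 mul.MUL;beq.BR  dual

CYCLES = 6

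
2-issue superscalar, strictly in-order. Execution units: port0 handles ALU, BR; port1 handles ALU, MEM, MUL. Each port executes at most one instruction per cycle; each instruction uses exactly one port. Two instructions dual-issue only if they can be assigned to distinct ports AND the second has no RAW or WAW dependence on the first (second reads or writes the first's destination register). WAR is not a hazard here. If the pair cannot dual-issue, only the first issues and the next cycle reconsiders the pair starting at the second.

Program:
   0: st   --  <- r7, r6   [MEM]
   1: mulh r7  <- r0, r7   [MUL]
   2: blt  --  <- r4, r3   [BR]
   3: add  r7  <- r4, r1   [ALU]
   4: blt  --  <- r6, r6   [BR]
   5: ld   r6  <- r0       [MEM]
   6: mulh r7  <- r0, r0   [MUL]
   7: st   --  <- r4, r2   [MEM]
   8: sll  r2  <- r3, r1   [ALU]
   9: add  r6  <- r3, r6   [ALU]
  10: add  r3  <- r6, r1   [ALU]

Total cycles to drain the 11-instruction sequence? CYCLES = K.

CYCLES = 8

t=0 i0:st ; no-port MEM/MUL
t=1 i1/i2:mulh blt ; pair
t=2 i3/i4:add blt ; pair
t=3 i5:ld ; no-port MEM/MUL
t=4 i6:mulh ; no-port MUL/MEM
t=5 i7/i8:st sll ; pair
t=6 i9:add ; RAW r6
t=7 i10:add ; tail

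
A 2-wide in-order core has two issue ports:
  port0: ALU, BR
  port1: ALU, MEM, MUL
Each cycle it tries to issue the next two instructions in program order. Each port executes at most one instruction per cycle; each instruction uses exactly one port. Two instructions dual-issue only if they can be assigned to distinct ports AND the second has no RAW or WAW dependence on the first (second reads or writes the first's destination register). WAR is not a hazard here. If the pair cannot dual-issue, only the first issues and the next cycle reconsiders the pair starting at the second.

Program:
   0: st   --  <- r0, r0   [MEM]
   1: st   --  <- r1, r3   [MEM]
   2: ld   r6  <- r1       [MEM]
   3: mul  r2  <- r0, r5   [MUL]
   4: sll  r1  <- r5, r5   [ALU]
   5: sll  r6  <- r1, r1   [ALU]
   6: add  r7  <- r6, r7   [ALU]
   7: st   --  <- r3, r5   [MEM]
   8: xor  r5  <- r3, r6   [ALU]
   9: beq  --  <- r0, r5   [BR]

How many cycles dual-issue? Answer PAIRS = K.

PAIRS = 2

  cy0 -> i0 (st) no-port MEM/MEM
  cy1 -> i1 (st) no-port MEM/MEM
  cy2 -> i2 (ld) no-port MEM/MUL
  cy3 -> i3,i4 (mul/sll) 2-wide
  cy4 -> i5 (sll) RAW r6
  cy5 -> i6,i7 (add/st) 2-wide
  cy6 -> i8 (xor) RAW r5
  cy7 -> i9 (beq) tail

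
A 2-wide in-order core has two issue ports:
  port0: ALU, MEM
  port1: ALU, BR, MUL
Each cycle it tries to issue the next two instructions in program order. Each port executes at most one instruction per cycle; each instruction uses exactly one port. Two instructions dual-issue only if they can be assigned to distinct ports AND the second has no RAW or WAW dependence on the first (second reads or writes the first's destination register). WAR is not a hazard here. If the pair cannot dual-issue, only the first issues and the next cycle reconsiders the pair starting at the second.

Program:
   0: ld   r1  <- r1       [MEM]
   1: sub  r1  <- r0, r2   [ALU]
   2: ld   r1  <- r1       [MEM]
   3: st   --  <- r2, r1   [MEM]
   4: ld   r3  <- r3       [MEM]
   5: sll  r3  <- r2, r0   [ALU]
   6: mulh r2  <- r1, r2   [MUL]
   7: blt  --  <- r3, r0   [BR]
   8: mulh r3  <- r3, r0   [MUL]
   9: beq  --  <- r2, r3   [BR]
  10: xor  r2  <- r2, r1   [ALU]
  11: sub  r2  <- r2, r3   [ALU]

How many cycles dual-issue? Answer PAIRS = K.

PAIRS = 2

  cy0 -> i0 (ld) WAW r1
  cy1 -> i1 (sub) RAW+WAW r1
  cy2 -> i2 (ld) no-port MEM/MEM
  cy3 -> i3 (st) no-port MEM/MEM
  cy4 -> i4 (ld) WAW r3
  cy5 -> i5,i6 (sll;mulh) pair
  cy6 -> i7 (blt) no-port BR/MUL
  cy7 -> i8 (mulh) no-port MUL/BR
  cy8 -> i9,i10 (beq;xor) pair
  cy9 -> i11 (sub) tail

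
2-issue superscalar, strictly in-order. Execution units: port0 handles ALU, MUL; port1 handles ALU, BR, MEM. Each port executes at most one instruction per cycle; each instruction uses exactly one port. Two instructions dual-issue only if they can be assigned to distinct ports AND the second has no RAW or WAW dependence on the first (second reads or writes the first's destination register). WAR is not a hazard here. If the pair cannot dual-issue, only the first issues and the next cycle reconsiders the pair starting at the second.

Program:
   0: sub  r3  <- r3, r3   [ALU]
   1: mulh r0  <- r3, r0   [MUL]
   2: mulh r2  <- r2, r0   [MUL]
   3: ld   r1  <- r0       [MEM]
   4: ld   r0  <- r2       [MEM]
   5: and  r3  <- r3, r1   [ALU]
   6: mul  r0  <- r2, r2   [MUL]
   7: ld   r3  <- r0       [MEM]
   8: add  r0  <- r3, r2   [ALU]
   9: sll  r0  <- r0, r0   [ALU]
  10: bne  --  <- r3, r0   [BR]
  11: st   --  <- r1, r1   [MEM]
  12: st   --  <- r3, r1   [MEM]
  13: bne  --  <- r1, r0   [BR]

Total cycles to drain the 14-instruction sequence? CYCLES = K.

#0 head=0: sub.ALU i0 RAW r3
#1 head=1: mulh.MUL i1 no-port MUL/MUL
#2 head=2: mulh.MUL;ld.MEM i2+i3 dual
#3 head=4: ld.MEM;and.ALU i4+i5 dual
#4 head=6: mul.MUL i6 RAW r0
#5 head=7: ld.MEM i7 RAW r3
#6 head=8: add.ALU i8 RAW+WAW r0
#7 head=9: sll.ALU i9 RAW r0
#8 head=10: bne.BR i10 no-port BR/MEM
#9 head=11: st.MEM i11 no-port MEM/MEM
#10 head=12: st.MEM i12 no-port MEM/BR
#11 head=13: bne.BR i13 tail

CYCLES = 12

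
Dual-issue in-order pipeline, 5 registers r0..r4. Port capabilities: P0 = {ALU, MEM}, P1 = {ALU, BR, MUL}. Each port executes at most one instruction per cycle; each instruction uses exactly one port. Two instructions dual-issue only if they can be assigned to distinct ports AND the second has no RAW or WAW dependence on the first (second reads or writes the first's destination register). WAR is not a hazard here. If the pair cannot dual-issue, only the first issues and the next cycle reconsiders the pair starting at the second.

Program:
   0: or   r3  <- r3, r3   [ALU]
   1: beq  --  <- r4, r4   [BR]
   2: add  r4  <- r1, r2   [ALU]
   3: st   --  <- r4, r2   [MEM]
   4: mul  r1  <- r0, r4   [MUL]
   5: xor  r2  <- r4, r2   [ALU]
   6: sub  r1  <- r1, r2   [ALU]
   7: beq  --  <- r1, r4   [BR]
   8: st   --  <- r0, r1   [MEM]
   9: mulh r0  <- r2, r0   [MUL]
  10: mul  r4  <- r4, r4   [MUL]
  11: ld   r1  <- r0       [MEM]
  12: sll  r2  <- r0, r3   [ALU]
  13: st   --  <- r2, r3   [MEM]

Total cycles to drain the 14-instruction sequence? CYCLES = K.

CYCLES = 10

t=0 i0&i1:or beq ; dual
t=1 i2:add ; RAW r4
t=2 i3&i4:st mul ; dual
t=3 i5:xor ; RAW r2
t=4 i6:sub ; RAW r1
t=5 i7&i8:beq st ; dual
t=6 i9:mulh ; no-port MUL/MUL
t=7 i10&i11:mul ld ; dual
t=8 i12:sll ; RAW r2
t=9 i13:st ; tail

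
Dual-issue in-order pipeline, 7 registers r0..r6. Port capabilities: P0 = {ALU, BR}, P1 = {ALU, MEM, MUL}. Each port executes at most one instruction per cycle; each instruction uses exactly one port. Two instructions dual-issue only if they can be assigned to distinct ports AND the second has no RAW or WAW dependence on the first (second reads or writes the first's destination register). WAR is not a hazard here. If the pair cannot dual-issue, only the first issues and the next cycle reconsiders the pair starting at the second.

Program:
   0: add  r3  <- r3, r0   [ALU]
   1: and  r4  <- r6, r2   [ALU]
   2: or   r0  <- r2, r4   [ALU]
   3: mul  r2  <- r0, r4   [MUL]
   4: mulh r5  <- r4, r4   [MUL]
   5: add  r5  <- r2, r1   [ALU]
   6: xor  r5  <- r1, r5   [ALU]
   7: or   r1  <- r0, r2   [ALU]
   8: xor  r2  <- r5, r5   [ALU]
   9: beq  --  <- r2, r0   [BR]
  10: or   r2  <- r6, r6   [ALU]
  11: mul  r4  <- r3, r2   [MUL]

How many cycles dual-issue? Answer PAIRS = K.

PAIRS = 3

[0] i0/i1  add+and  -- pair
[1] i2  or  -- RAW r0
[2] i3  mul  -- no-port MUL/MUL
[3] i4  mulh  -- WAW r5
[4] i5  add  -- RAW+WAW r5
[5] i6/i7  xor+or  -- pair
[6] i8  xor  -- RAW r2
[7] i9/i10  beq+or  -- pair
[8] i11  mul  -- tail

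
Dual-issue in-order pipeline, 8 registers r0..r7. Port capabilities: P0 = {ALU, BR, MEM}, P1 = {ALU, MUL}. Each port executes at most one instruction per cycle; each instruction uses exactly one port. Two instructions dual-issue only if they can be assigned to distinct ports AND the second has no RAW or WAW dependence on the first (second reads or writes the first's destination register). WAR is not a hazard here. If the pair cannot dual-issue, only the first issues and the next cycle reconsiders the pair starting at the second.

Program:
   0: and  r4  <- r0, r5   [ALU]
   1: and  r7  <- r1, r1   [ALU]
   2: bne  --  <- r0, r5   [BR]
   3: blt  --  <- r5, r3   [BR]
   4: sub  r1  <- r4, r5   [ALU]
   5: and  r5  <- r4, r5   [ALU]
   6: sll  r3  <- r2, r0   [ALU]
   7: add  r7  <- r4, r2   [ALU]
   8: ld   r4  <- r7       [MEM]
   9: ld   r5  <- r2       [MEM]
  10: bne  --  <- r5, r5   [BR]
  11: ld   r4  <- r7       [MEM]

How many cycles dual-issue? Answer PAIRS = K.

PAIRS = 3

t=0 i0&i1:and;and ; pair
t=1 i2:bne ; no-port BR/BR
t=2 i3&i4:blt;sub ; pair
t=3 i5&i6:and;sll ; pair
t=4 i7:add ; RAW r7
t=5 i8:ld ; no-port MEM/MEM
t=6 i9:ld ; no-port MEM/BR
t=7 i10:bne ; no-port BR/MEM
t=8 i11:ld ; tail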